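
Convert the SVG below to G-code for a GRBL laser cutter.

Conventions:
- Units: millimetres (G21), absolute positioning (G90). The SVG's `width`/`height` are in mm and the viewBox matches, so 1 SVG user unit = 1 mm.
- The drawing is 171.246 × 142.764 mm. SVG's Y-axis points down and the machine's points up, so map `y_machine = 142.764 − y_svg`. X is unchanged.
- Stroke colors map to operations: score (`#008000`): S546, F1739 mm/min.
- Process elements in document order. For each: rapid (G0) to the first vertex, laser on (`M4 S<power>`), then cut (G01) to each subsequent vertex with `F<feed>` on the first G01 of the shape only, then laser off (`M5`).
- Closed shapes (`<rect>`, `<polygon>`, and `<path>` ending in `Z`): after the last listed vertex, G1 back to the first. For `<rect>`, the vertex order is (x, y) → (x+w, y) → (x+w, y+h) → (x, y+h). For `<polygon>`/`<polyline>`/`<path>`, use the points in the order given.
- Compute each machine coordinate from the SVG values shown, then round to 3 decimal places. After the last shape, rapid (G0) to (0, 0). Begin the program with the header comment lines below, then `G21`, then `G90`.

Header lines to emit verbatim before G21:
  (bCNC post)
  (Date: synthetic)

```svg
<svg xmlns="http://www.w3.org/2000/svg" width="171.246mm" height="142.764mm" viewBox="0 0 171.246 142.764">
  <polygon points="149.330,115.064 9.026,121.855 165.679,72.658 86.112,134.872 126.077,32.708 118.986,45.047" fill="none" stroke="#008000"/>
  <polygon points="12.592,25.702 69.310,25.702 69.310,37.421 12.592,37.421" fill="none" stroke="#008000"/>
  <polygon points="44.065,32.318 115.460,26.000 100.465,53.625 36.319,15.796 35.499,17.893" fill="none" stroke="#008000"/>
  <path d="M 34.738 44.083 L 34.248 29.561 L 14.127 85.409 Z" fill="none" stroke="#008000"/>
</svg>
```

Since the viewBox matches the mm dimensions, user units are millimetres directly. The only transform is the Y-flip y_m = 142.764 − y_svg.

Shape 1 is a closed polygon drawn with `<polygon>`. Its stroke #008000 means score at S546, F1739. After flipping Y the toolpath is (149.330,27.700) → (9.026,20.909) → (165.679,70.106) → (86.112,7.892) → (126.077,110.056) → (118.986,97.717) → (149.330,27.700), returning to the start.

Shape 2 is a rectangle drawn with `<polygon>`. Its stroke #008000 means score at S546, F1739. After flipping Y the toolpath is (12.592,117.062) → (69.310,117.062) → (69.310,105.343) → (12.592,105.343) → (12.592,117.062), returning to the start.

Shape 3 is a closed polygon drawn with `<polygon>`. Its stroke #008000 means score at S546, F1739. After flipping Y the toolpath is (44.065,110.446) → (115.460,116.764) → (100.465,89.139) → (36.319,126.968) → (35.499,124.871) → (44.065,110.446), returning to the start.

Shape 4 is a closed polygon drawn with `<path>`. Its stroke #008000 means score at S546, F1739. After flipping Y the toolpath is (34.738,98.681) → (34.248,113.203) → (14.127,57.355) → (34.738,98.681), returning to the start.

(bCNC post)
(Date: synthetic)
G21
G90
G0 X149.330 Y27.700
M4 S546
G01 X9.026 Y20.909 F1739
G01 X165.679 Y70.106
G01 X86.112 Y7.892
G01 X126.077 Y110.056
G01 X118.986 Y97.717
G01 X149.330 Y27.700
M5
G0 X12.592 Y117.062
M4 S546
G01 X69.310 Y117.062 F1739
G01 X69.310 Y105.343
G01 X12.592 Y105.343
G01 X12.592 Y117.062
M5
G0 X44.065 Y110.446
M4 S546
G01 X115.460 Y116.764 F1739
G01 X100.465 Y89.139
G01 X36.319 Y126.968
G01 X35.499 Y124.871
G01 X44.065 Y110.446
M5
G0 X34.738 Y98.681
M4 S546
G01 X34.248 Y113.203 F1739
G01 X14.127 Y57.355
G01 X34.738 Y98.681
M5
G0 X0.000 Y0.000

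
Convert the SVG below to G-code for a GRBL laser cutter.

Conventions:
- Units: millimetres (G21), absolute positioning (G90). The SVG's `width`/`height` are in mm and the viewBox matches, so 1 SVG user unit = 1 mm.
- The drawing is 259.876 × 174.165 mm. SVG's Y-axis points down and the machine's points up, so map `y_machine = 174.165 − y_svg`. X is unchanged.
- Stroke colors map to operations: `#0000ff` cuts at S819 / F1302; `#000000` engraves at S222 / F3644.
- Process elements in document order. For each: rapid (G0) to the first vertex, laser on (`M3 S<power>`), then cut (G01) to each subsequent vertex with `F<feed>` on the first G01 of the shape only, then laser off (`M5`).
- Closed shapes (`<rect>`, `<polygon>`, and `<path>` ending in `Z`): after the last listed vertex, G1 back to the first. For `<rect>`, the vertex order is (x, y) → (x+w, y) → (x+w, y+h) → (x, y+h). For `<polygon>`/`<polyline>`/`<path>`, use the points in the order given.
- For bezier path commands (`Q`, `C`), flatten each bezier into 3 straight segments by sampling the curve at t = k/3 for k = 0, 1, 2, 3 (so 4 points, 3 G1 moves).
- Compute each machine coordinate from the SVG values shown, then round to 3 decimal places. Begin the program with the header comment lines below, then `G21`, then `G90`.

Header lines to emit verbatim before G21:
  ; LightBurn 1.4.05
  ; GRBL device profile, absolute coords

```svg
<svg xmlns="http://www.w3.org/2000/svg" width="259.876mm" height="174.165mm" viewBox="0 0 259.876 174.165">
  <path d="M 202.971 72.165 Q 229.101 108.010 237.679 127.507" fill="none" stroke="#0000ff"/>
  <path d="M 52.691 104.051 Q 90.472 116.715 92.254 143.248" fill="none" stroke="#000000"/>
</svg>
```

; LightBurn 1.4.05
; GRBL device profile, absolute coords
G21
G90
G0 X202.971 Y102.000
M3 S819
G01 X218.441 Y79.920 F1302
G01 X230.010 Y61.472
G01 X237.679 Y46.658
M5
G0 X52.691 Y70.114
M3 S222
G01 X73.878 Y60.130 F3644
G01 X87.066 Y47.065
G01 X92.254 Y30.917
M5

1 u = 1 mm; y_m = 174.165 − y.

[1] `<path>` quadratic bezier, #0000ff→cut S819 F1302: (202.971,102.000) → (218.441,79.920) → (230.010,61.472) → (237.679,46.658)

[2] `<path>` quadratic bezier, #000000→engrave S222 F3644: (52.691,70.114) → (73.878,60.130) → (87.066,47.065) → (92.254,30.917)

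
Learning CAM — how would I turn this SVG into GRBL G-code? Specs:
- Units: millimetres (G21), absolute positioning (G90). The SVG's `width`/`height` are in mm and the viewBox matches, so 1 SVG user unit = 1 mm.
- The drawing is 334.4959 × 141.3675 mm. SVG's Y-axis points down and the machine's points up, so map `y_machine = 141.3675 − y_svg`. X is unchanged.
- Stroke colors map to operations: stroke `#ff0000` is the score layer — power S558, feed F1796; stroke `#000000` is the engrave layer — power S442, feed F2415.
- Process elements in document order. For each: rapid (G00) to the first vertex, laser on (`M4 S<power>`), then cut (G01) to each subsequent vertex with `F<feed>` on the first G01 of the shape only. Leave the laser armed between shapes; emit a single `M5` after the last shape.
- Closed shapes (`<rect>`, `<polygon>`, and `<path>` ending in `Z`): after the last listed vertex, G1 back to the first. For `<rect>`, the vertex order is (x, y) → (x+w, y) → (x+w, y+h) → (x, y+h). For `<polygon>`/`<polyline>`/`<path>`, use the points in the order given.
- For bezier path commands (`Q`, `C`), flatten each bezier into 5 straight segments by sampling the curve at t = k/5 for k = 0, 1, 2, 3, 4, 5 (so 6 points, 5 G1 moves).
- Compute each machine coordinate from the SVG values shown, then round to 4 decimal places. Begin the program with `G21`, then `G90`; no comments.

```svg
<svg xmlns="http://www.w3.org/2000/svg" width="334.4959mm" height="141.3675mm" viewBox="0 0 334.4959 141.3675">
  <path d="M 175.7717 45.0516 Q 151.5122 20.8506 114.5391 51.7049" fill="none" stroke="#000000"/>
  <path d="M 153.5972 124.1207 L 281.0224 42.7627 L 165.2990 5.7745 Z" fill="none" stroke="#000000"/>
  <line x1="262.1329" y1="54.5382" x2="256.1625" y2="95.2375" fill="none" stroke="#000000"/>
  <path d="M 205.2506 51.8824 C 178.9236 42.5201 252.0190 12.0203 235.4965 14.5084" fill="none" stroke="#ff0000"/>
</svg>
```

G21
G90
G00 X175.7717 Y96.3159
M4 S442
G01 X165.5594 Y103.7941 F2415
G01 X154.3299 Y106.8679
G01 X142.0834 Y105.5372
G01 X128.8198 Y99.8021
G01 X114.5391 Y89.6626
G00 X153.5972 Y17.2468
M4 S442
G01 X281.0224 Y98.6048 F2415
G01 X165.2990 Y135.5930
G01 X153.5972 Y17.2468
G00 X262.1329 Y86.8293
M4 S442
G01 X256.1625 Y46.1300 F2415
G00 X205.2506 Y89.4851
M4 S558
G01 X199.8728 Y97.2060 F1796
G01 X209.2824 Y107.4018
G01 X224.4055 Y117.4747
G01 X236.1682 Y124.8264
G01 X235.4965 Y126.8591
M5

1 u = 1 mm; y_m = 141.3675 − y.

[1] `<path>` quadratic bezier, #000000→engrave S442 F2415: (175.7717,96.3159) → (165.5594,103.7941) → (154.3299,106.8679) → (142.0834,105.5372) → (128.8198,99.8021) → (114.5391,89.6626)

[2] `<path>` closed polygon, #000000→engrave S442 F2415: (153.5972,17.2468) → (281.0224,98.6048) → (165.2990,135.5930) → (153.5972,17.2468) (closed)

[3] `<line>` line segment, #000000→engrave S442 F2415: (262.1329,86.8293) → (256.1625,46.1300)

[4] `<path>` cubic bezier, #ff0000→score S558 F1796: (205.2506,89.4851) → (199.8728,97.2060) → (209.2824,107.4018) → (224.4055,117.4747) → (236.1682,124.8264) → (235.4965,126.8591)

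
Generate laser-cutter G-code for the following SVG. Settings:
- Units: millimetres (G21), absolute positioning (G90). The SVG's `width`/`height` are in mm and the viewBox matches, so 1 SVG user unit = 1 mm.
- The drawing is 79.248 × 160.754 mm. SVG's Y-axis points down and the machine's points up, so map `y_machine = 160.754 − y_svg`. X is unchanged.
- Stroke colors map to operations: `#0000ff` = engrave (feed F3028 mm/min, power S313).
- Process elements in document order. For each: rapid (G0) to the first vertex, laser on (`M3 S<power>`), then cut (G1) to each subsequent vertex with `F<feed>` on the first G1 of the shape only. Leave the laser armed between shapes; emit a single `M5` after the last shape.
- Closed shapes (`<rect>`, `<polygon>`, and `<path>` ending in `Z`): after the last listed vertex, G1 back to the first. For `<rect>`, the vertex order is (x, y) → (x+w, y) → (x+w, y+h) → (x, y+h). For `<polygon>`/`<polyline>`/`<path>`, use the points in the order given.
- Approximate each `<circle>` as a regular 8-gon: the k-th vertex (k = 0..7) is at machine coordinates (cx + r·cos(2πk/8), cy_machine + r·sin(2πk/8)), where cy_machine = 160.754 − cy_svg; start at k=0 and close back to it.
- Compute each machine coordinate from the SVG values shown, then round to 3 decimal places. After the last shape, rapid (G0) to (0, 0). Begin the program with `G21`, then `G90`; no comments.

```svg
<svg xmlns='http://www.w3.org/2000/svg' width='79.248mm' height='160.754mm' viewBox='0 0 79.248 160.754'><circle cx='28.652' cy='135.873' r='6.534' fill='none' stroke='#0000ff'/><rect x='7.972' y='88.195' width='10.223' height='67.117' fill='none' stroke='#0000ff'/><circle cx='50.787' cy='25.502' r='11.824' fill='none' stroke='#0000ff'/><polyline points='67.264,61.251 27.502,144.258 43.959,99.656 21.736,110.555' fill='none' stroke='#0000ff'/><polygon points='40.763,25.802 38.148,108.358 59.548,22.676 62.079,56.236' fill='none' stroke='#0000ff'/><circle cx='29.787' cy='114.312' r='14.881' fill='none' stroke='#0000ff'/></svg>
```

Since the viewBox matches the mm dimensions, user units are millimetres directly. The only transform is the Y-flip y_m = 160.754 − y_svg.

Shape 1 is a circle drawn with `<circle>`. Its stroke #0000ff means engrave at S313, F3028. After flipping Y the toolpath is (35.186,24.881) → (33.272,29.501) → (28.652,31.415) → (24.032,29.501) → (22.118,24.881) → (24.032,20.261) → (28.652,18.347) → (33.272,20.261) → (35.186,24.881), returning to the start.

Shape 2 is a rectangle drawn with `<rect>`. Its stroke #0000ff means engrave at S313, F3028. After flipping Y the toolpath is (7.972,72.559) → (18.195,72.559) → (18.195,5.442) → (7.972,5.442) → (7.972,72.559), returning to the start.

Shape 3 is a circle drawn with `<circle>`. Its stroke #0000ff means engrave at S313, F3028. After flipping Y the toolpath is (62.611,135.252) → (59.148,143.613) → (50.787,147.076) → (42.426,143.613) → (38.963,135.252) → (42.426,126.891) → (50.787,123.428) → (59.148,126.891) → (62.611,135.252), returning to the start.

Shape 4 is a open polyline drawn with `<polyline>`. Its stroke #0000ff means engrave at S313, F3028. After flipping Y the toolpath is (67.264,99.503) → (27.502,16.496) → (43.959,61.098) → (21.736,50.199).

Shape 5 is a closed polygon drawn with `<polygon>`. Its stroke #0000ff means engrave at S313, F3028. After flipping Y the toolpath is (40.763,134.952) → (38.148,52.396) → (59.548,138.078) → (62.079,104.518) → (40.763,134.952), returning to the start.

Shape 6 is a circle drawn with `<circle>`. Its stroke #0000ff means engrave at S313, F3028. After flipping Y the toolpath is (44.668,46.442) → (40.309,56.964) → (29.787,61.323) → (19.265,56.964) → (14.906,46.442) → (19.265,35.920) → (29.787,31.561) → (40.309,35.920) → (44.668,46.442), returning to the start.

G21
G90
G0 X35.186 Y24.881
M3 S313
G1 X33.272 Y29.501 F3028
G1 X28.652 Y31.415
G1 X24.032 Y29.501
G1 X22.118 Y24.881
G1 X24.032 Y20.261
G1 X28.652 Y18.347
G1 X33.272 Y20.261
G1 X35.186 Y24.881
G0 X7.972 Y72.559
M3 S313
G1 X18.195 Y72.559 F3028
G1 X18.195 Y5.442
G1 X7.972 Y5.442
G1 X7.972 Y72.559
G0 X62.611 Y135.252
M3 S313
G1 X59.148 Y143.613 F3028
G1 X50.787 Y147.076
G1 X42.426 Y143.613
G1 X38.963 Y135.252
G1 X42.426 Y126.891
G1 X50.787 Y123.428
G1 X59.148 Y126.891
G1 X62.611 Y135.252
G0 X67.264 Y99.503
M3 S313
G1 X27.502 Y16.496 F3028
G1 X43.959 Y61.098
G1 X21.736 Y50.199
G0 X40.763 Y134.952
M3 S313
G1 X38.148 Y52.396 F3028
G1 X59.548 Y138.078
G1 X62.079 Y104.518
G1 X40.763 Y134.952
G0 X44.668 Y46.442
M3 S313
G1 X40.309 Y56.964 F3028
G1 X29.787 Y61.323
G1 X19.265 Y56.964
G1 X14.906 Y46.442
G1 X19.265 Y35.920
G1 X29.787 Y31.561
G1 X40.309 Y35.920
G1 X44.668 Y46.442
M5
G0 X0.000 Y0.000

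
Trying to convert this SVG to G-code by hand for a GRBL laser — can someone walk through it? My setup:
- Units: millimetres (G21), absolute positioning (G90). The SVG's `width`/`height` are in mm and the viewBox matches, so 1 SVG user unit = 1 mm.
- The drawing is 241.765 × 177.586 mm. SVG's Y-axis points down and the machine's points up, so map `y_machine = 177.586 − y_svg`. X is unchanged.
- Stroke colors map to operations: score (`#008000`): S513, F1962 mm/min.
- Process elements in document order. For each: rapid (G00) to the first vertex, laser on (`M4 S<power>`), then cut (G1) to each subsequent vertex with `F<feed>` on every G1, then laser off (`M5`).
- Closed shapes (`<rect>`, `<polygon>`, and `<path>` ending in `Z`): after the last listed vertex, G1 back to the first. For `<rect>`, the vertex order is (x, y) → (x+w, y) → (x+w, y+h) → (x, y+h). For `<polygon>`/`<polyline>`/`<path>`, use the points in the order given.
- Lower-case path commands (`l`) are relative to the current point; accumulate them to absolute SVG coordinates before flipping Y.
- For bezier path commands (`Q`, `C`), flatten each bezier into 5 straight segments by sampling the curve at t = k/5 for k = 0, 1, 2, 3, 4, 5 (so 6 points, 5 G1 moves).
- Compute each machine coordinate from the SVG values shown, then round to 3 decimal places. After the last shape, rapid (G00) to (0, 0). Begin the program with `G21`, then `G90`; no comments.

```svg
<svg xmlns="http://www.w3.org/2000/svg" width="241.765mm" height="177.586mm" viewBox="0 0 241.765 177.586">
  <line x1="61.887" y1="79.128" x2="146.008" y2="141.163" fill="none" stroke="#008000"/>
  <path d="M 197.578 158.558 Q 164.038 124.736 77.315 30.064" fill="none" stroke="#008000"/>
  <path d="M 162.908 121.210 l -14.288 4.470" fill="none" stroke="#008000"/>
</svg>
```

1 u = 1 mm; y_m = 177.586 − y.

[1] `<line>` line segment, #008000→score S513 F1962: (61.887,98.458) → (146.008,36.423)

[2] `<path>` quadratic bezier, #008000→score S513 F1962: (197.578,19.028) → (182.035,34.991) → (162.237,55.822) → (138.184,81.520) → (109.877,112.087) → (77.315,147.522)

[3] `<path>` line segment, #008000→score S513 F1962: (162.908,56.376) → (148.620,51.906)

G21
G90
G00 X61.887 Y98.458
M4 S513
G1 X146.008 Y36.423 F1962
M5
G00 X197.578 Y19.028
M4 S513
G1 X182.035 Y34.991 F1962
G1 X162.237 Y55.822 F1962
G1 X138.184 Y81.520 F1962
G1 X109.877 Y112.087 F1962
G1 X77.315 Y147.522 F1962
M5
G00 X162.908 Y56.376
M4 S513
G1 X148.620 Y51.906 F1962
M5
G00 X0.000 Y0.000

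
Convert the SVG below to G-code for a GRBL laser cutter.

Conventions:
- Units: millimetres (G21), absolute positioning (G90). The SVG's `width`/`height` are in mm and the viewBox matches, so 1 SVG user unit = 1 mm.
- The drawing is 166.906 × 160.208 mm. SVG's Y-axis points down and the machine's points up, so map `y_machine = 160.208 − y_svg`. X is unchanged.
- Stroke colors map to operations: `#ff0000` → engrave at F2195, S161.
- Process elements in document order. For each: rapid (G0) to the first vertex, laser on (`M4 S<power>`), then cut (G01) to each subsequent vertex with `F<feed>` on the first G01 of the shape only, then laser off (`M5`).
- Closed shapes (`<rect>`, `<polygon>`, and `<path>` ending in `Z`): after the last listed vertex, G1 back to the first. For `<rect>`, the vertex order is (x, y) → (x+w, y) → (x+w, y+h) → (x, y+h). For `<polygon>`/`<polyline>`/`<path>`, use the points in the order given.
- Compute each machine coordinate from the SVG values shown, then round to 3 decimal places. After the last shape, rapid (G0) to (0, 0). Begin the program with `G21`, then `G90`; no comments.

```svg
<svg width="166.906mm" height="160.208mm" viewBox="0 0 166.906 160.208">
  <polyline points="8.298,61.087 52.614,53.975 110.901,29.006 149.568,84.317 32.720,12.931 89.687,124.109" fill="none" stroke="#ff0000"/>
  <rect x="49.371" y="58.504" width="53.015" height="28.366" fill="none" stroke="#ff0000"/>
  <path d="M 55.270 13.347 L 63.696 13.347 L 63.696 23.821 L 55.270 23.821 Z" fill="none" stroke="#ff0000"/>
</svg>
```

G21
G90
G0 X8.298 Y99.121
M4 S161
G01 X52.614 Y106.233 F2195
G01 X110.901 Y131.202
G01 X149.568 Y75.891
G01 X32.720 Y147.277
G01 X89.687 Y36.099
M5
G0 X49.371 Y101.704
M4 S161
G01 X102.386 Y101.704 F2195
G01 X102.386 Y73.338
G01 X49.371 Y73.338
G01 X49.371 Y101.704
M5
G0 X55.270 Y146.861
M4 S161
G01 X63.696 Y146.861 F2195
G01 X63.696 Y136.387
G01 X55.270 Y136.387
G01 X55.270 Y146.861
M5
G0 X0.000 Y0.000

viewBox `0 0 166.906 160.208` with mm width/height → 1 unit = 1 mm. Flip: y_m = 160.208 − y_svg.

**Shape 1** — `<polyline>` open polyline, stroke `#ff0000` → engrave (S161, F2195). Machine vertices: (8.298,99.121) → (52.614,106.233) → (110.901,131.202) → (149.568,75.891) → (32.720,147.277) → (89.687,36.099). Open path.

**Shape 2** — `<rect>` rectangle, stroke `#ff0000` → engrave (S161, F2195). Machine vertices: (49.371,101.704) → (102.386,101.704) → (102.386,73.338) → (49.371,73.338) → (49.371,101.704). Closed: final G1 returns to the first vertex.

**Shape 3** — `<path>` rectangle, stroke `#ff0000` → engrave (S161, F2195). Machine vertices: (55.270,146.861) → (63.696,146.861) → (63.696,136.387) → (55.270,136.387) → (55.270,146.861). Closed: final G1 returns to the first vertex.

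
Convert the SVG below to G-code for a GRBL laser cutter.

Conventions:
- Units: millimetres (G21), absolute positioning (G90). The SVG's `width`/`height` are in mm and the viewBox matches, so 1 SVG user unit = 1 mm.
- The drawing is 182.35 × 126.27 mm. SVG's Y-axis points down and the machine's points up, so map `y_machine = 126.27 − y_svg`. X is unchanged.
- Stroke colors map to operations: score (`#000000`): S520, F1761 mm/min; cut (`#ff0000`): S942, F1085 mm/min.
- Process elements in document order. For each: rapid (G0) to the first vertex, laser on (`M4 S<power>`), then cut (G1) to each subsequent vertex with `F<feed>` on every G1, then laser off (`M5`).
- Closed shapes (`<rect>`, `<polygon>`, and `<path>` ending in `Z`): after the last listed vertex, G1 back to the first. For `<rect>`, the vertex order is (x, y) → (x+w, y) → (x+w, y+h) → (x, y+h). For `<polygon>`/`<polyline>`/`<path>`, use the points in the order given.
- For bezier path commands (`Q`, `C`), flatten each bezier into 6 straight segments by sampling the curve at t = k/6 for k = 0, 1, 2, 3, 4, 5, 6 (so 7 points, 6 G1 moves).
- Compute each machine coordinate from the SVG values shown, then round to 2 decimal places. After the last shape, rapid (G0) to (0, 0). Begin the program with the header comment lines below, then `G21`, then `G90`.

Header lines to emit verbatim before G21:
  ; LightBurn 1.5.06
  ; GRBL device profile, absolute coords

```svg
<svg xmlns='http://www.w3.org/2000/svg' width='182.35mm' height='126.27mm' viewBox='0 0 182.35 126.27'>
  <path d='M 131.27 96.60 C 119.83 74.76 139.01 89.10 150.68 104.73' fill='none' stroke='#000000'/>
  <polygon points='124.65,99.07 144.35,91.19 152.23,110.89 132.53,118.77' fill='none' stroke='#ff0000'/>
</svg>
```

Since the viewBox matches the mm dimensions, user units are millimetres directly. The only transform is the Y-flip y_m = 126.27 − y_svg.

Shape 1 is a cubic bezier drawn with `<path>`. Its stroke #000000 means score at S520, F1761. After flipping Y the toolpath is (131.27,29.67) → (127.93,37.74) → (128.62,40.74) → (132.31,39.66) → (137.92,35.45) → (144.40,29.09) → (150.68,21.54).

Shape 2 is a regular polygon drawn with `<polygon>`. Its stroke #ff0000 means cut at S942, F1085. After flipping Y the toolpath is (124.65,27.20) → (144.35,35.08) → (152.23,15.38) → (132.53,7.50) → (124.65,27.20), returning to the start.

; LightBurn 1.5.06
; GRBL device profile, absolute coords
G21
G90
G0 X131.27 Y29.67
M4 S520
G1 X127.93 Y37.74 F1761
G1 X128.62 Y40.74 F1761
G1 X132.31 Y39.66 F1761
G1 X137.92 Y35.45 F1761
G1 X144.40 Y29.09 F1761
G1 X150.68 Y21.54 F1761
M5
G0 X124.65 Y27.20
M4 S942
G1 X144.35 Y35.08 F1085
G1 X152.23 Y15.38 F1085
G1 X132.53 Y7.50 F1085
G1 X124.65 Y27.20 F1085
M5
G0 X0.00 Y0.00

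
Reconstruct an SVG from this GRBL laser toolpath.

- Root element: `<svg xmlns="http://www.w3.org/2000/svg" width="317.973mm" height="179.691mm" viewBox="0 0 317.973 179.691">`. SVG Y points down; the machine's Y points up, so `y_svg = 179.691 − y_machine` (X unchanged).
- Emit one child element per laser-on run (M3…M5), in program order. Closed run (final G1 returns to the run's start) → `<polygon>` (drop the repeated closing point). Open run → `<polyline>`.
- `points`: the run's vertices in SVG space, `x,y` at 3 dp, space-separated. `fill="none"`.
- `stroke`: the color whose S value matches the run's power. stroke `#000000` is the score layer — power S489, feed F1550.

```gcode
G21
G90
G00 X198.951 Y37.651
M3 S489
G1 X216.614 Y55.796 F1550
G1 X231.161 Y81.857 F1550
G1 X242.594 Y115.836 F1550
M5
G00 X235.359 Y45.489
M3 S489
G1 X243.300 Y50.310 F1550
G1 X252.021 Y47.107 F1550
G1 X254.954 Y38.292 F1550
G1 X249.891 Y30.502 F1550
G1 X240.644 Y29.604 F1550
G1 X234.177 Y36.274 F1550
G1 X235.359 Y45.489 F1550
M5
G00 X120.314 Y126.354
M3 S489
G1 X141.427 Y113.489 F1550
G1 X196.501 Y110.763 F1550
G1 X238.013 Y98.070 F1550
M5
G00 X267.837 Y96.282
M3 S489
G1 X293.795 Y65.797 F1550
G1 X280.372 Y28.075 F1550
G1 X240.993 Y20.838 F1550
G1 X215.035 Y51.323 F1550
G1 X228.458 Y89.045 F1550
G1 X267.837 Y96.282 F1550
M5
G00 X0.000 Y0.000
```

Each laser-on run becomes one SVG element. Flip Y back into SVG space with y_svg = 179.691 − y_machine. Every run uses S489, so all elements get stroke `#000000` (score).

Run 1: The run is open, so emit a `<polyline>` with points (Y-flipped): 198.951,142.040 216.614,123.895 231.161,97.834 242.594,63.855.

Run 2: The run returns to its start, so emit a `<polygon>` with points (Y-flipped): 235.359,134.202 243.300,129.381 252.021,132.584 254.954,141.399 249.891,149.189 240.644,150.087 234.177,143.417.

Run 3: The run is open, so emit a `<polyline>` with points (Y-flipped): 120.314,53.337 141.427,66.202 196.501,68.928 238.013,81.621.

Run 4: The run returns to its start, so emit a `<polygon>` with points (Y-flipped): 267.837,83.409 293.795,113.894 280.372,151.616 240.993,158.853 215.035,128.368 228.458,90.646.

<svg xmlns="http://www.w3.org/2000/svg" width="317.973mm" height="179.691mm" viewBox="0 0 317.973 179.691">
  <polyline points="198.951,142.040 216.614,123.895 231.161,97.834 242.594,63.855" fill="none" stroke="#000000"/>
  <polygon points="235.359,134.202 243.300,129.381 252.021,132.584 254.954,141.399 249.891,149.189 240.644,150.087 234.177,143.417" fill="none" stroke="#000000"/>
  <polyline points="120.314,53.337 141.427,66.202 196.501,68.928 238.013,81.621" fill="none" stroke="#000000"/>
  <polygon points="267.837,83.409 293.795,113.894 280.372,151.616 240.993,158.853 215.035,128.368 228.458,90.646" fill="none" stroke="#000000"/>
</svg>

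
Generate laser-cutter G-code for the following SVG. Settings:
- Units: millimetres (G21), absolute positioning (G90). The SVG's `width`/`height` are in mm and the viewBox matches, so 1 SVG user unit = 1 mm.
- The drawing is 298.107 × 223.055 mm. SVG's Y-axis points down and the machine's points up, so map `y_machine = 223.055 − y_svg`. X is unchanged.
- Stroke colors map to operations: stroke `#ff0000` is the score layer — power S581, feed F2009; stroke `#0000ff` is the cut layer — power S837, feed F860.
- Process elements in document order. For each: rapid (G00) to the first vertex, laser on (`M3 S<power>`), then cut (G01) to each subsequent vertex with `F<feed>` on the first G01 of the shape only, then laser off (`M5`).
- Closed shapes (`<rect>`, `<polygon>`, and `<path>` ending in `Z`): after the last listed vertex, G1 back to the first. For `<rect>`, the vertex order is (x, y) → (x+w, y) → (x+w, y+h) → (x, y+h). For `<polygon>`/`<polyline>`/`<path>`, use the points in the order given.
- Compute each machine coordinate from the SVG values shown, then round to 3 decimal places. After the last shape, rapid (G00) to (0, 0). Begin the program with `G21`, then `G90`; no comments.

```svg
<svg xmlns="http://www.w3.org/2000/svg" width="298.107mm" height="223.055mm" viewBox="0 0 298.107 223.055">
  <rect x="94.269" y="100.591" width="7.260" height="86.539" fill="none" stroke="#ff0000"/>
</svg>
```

G21
G90
G00 X94.269 Y122.464
M3 S581
G01 X101.529 Y122.464 F2009
G01 X101.529 Y35.925
G01 X94.269 Y35.925
G01 X94.269 Y122.464
M5
G00 X0.000 Y0.000

viewBox `0 0 298.107 223.055` with mm width/height → 1 unit = 1 mm. Flip: y_m = 223.055 − y_svg.

**Shape 1** — `<rect>` rectangle, stroke `#ff0000` → score (S581, F2009). Machine vertices: (94.269,122.464) → (101.529,122.464) → (101.529,35.925) → (94.269,35.925) → (94.269,122.464). Closed: final G1 returns to the first vertex.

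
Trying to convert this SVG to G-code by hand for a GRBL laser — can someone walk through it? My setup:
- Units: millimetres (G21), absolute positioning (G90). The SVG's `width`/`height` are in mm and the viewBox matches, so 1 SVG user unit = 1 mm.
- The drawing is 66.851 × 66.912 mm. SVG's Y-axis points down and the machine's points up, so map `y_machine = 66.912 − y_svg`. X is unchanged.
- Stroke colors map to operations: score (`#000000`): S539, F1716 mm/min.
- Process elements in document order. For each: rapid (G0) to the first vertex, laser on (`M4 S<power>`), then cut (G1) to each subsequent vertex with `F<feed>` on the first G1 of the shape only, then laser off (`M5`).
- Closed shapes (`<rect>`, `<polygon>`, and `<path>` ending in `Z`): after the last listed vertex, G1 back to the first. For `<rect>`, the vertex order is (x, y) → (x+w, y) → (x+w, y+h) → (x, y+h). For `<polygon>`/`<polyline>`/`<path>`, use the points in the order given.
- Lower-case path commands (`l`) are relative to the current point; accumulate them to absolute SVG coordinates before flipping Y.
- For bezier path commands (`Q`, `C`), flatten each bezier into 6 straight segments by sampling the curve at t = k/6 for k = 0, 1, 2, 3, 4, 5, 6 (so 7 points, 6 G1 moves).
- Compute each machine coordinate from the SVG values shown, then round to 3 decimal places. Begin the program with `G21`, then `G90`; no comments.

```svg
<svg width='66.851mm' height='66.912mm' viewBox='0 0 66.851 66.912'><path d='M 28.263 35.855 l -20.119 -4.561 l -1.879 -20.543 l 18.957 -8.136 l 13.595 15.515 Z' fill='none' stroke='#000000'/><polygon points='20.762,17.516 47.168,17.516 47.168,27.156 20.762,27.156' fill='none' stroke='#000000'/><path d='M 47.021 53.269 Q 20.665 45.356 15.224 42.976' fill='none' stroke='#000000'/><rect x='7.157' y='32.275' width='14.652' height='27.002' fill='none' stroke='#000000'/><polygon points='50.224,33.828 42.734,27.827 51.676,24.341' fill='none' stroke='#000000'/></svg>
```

G21
G90
G0 X28.263 Y31.057
M4 S539
G1 X8.144 Y35.618 F1716
G1 X6.265 Y56.161
G1 X25.222 Y64.297
G1 X38.817 Y48.782
G1 X28.263 Y31.057
M5
G0 X20.762 Y49.396
M4 S539
G1 X47.168 Y49.396 F1716
G1 X47.168 Y39.756
G1 X20.762 Y39.756
G1 X20.762 Y49.396
M5
G0 X47.021 Y13.643
M4 S539
G1 X38.817 Y16.127 F1716
G1 X31.774 Y18.304
G1 X25.894 Y20.173
G1 X21.175 Y21.735
G1 X17.619 Y22.989
G1 X15.224 Y23.936
M5
G0 X7.157 Y34.637
M4 S539
G1 X21.809 Y34.637 F1716
G1 X21.809 Y7.635
G1 X7.157 Y7.635
G1 X7.157 Y34.637
M5
G0 X50.224 Y33.084
M4 S539
G1 X42.734 Y39.085 F1716
G1 X51.676 Y42.571
G1 X50.224 Y33.084
M5

Since the viewBox matches the mm dimensions, user units are millimetres directly. The only transform is the Y-flip y_m = 66.912 − y_svg.

Shape 1 is a regular polygon drawn with `<path>`. Its stroke #000000 means score at S539, F1716. After flipping Y the toolpath is (28.263,31.057) → (8.144,35.618) → (6.265,56.161) → (25.222,64.297) → (38.817,48.782) → (28.263,31.057), returning to the start.

Shape 2 is a rectangle drawn with `<polygon>`. Its stroke #000000 means score at S539, F1716. After flipping Y the toolpath is (20.762,49.396) → (47.168,49.396) → (47.168,39.756) → (20.762,39.756) → (20.762,49.396), returning to the start.

Shape 3 is a quadratic bezier drawn with `<path>`. Its stroke #000000 means score at S539, F1716. After flipping Y the toolpath is (47.021,13.643) → (38.817,16.127) → (31.774,18.304) → (25.894,20.173) → (21.175,21.735) → (17.619,22.989) → (15.224,23.936).

Shape 4 is a rectangle drawn with `<rect>`. Its stroke #000000 means score at S539, F1716. After flipping Y the toolpath is (7.157,34.637) → (21.809,34.637) → (21.809,7.635) → (7.157,7.635) → (7.157,34.637), returning to the start.

Shape 5 is a regular polygon drawn with `<polygon>`. Its stroke #000000 means score at S539, F1716. After flipping Y the toolpath is (50.224,33.084) → (42.734,39.085) → (51.676,42.571) → (50.224,33.084), returning to the start.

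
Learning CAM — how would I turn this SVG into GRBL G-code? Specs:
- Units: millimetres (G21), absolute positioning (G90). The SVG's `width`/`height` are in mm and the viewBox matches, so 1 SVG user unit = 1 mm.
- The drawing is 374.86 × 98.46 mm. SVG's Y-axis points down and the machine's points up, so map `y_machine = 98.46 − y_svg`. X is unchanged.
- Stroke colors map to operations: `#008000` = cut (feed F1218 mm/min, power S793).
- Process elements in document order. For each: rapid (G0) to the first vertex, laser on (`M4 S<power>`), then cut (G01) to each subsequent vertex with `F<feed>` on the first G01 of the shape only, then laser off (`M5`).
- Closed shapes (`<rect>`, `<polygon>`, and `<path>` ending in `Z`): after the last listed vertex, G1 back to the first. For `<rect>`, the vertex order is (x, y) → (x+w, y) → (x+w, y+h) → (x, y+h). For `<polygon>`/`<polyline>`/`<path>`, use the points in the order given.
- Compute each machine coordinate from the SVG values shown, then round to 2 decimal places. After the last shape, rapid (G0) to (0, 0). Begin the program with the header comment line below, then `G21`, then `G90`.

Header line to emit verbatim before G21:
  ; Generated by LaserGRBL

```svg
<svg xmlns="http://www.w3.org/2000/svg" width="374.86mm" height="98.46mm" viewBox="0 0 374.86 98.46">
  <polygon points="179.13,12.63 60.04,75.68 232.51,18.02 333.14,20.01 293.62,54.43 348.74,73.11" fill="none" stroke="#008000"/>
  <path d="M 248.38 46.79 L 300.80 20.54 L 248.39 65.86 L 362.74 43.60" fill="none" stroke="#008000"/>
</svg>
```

; Generated by LaserGRBL
G21
G90
G0 X179.13 Y85.83
M4 S793
G01 X60.04 Y22.78 F1218
G01 X232.51 Y80.44
G01 X333.14 Y78.45
G01 X293.62 Y44.03
G01 X348.74 Y25.35
G01 X179.13 Y85.83
M5
G0 X248.38 Y51.67
M4 S793
G01 X300.80 Y77.92 F1218
G01 X248.39 Y32.60
G01 X362.74 Y54.86
M5
G0 X0.00 Y0.00

1 u = 1 mm; y_m = 98.46 − y.

[1] `<polygon>` closed polygon, #008000→cut S793 F1218: (179.13,85.83) → (60.04,22.78) → (232.51,80.44) → (333.14,78.45) → (293.62,44.03) → (348.74,25.35) → (179.13,85.83) (closed)

[2] `<path>` open polyline, #008000→cut S793 F1218: (248.38,51.67) → (300.80,77.92) → (248.39,32.60) → (362.74,54.86)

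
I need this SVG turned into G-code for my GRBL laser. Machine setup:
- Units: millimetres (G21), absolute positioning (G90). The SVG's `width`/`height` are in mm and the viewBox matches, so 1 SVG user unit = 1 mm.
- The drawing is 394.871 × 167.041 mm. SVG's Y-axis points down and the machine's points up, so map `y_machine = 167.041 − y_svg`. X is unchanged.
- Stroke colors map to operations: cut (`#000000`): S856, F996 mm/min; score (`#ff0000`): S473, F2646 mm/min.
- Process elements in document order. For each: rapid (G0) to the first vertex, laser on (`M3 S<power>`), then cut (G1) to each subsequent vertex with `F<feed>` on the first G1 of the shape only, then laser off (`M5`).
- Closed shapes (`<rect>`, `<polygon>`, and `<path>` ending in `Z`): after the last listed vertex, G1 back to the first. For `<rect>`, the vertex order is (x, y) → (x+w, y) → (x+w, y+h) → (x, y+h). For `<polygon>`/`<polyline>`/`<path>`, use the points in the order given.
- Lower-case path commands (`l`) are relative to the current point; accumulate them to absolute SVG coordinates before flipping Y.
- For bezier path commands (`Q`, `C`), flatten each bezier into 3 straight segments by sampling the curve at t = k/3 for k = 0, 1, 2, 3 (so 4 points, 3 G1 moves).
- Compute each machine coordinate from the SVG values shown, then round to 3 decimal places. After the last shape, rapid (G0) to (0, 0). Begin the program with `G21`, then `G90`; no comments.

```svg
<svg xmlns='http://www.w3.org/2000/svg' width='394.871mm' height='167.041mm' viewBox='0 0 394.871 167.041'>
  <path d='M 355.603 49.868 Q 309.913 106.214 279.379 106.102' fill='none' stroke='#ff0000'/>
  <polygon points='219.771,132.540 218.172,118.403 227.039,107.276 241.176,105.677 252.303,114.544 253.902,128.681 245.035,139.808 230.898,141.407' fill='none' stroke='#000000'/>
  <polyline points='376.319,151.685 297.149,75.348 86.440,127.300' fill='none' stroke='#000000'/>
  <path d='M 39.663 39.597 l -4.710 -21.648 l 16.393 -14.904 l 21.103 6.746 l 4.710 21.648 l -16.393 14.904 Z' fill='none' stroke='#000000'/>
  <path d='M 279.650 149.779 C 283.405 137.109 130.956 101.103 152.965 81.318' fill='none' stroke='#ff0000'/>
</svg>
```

G21
G90
G0 X355.603 Y117.173
M3 S473
G1 X326.827 Y85.882 F2646
G1 X301.419 Y67.137
G1 X279.379 Y60.939
M5
G0 X219.771 Y34.501
M3 S856
G1 X218.172 Y48.638 F996
G1 X227.039 Y59.765
G1 X241.176 Y61.364
G1 X252.303 Y52.497
G1 X253.902 Y38.360
G1 X245.035 Y27.233
G1 X230.898 Y25.634
G1 X219.771 Y34.501
M5
G0 X376.319 Y15.356
M3 S856
G1 X297.149 Y91.693 F996
G1 X86.440 Y39.741
M5
G0 X39.663 Y127.444
M3 S856
G1 X34.953 Y149.092 F996
G1 X51.346 Y163.996
G1 X72.449 Y157.250
G1 X77.159 Y135.602
G1 X60.766 Y120.698
G1 X39.663 Y127.444
M5
G0 X279.650 Y17.262
M3 S473
G1 X243.584 Y36.246 F2646
G1 X176.862 Y61.996
G1 X152.965 Y85.723
M5
G0 X0.000 Y0.000

1 u = 1 mm; y_m = 167.041 − y.

[1] `<path>` quadratic bezier, #ff0000→score S473 F2646: (355.603,117.173) → (326.827,85.882) → (301.419,67.137) → (279.379,60.939)

[2] `<polygon>` regular polygon, #000000→cut S856 F996: (219.771,34.501) → (218.172,48.638) → (227.039,59.765) → (241.176,61.364) → (252.303,52.497) → (253.902,38.360) → (245.035,27.233) → (230.898,25.634) → (219.771,34.501) (closed)

[3] `<polyline>` open polyline, #000000→cut S856 F996: (376.319,15.356) → (297.149,91.693) → (86.440,39.741)

[4] `<path>` regular polygon, #000000→cut S856 F996: (39.663,127.444) → (34.953,149.092) → (51.346,163.996) → (72.449,157.250) → (77.159,135.602) → (60.766,120.698) → (39.663,127.444) (closed)

[5] `<path>` cubic bezier, #ff0000→score S473 F2646: (279.650,17.262) → (243.584,36.246) → (176.862,61.996) → (152.965,85.723)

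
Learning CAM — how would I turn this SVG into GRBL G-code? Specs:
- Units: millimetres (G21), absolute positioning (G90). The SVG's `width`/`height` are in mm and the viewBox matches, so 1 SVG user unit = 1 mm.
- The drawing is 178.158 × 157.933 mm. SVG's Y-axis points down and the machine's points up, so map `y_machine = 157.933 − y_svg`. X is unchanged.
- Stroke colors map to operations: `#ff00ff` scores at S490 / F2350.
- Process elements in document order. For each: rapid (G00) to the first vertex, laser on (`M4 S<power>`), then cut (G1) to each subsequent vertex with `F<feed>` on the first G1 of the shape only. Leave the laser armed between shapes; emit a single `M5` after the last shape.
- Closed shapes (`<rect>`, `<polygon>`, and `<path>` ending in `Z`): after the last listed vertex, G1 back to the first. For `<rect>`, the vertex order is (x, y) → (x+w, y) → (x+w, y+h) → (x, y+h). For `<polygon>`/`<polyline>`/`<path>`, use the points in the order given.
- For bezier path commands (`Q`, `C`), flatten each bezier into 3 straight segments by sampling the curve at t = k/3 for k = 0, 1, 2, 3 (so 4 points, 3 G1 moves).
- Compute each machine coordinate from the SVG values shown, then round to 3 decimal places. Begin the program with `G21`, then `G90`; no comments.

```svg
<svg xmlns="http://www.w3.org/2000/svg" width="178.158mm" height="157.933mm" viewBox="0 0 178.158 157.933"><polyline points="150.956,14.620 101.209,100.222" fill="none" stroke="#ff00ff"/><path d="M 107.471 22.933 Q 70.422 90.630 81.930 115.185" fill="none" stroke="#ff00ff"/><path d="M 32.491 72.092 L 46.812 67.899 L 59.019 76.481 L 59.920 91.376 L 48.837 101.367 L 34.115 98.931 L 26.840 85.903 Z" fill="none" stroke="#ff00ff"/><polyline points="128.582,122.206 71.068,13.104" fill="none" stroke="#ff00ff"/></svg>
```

viewBox `0 0 178.158 157.933` with mm width/height → 1 unit = 1 mm. Flip: y_m = 157.933 − y_svg.

**Shape 1** — `<polyline>` line segment, stroke `#ff00ff` → score (S490, F2350). Machine vertices: (150.956,143.313) → (101.209,57.711). Open path.

**Shape 2** — `<path>` quadratic bezier, stroke `#ff00ff` → score (S490, F2350). Control points (SVG): P0=(107.471,22.933), P1=(70.422,90.630), P2=(81.930,115.185); sampled at t=k/3. Machine vertices: (107.471,135.000) → (88.167,94.662) → (79.653,63.912) → (81.930,42.748). Open path.

**Shape 3** — `<path>` regular polygon, stroke `#ff00ff` → score (S490, F2350). Machine vertices: (32.491,85.841) → (46.812,90.034) → (59.019,81.452) → (59.920,66.557) → (48.837,56.566) → (34.115,59.002) → (26.840,72.030) → (32.491,85.841). Closed: final G1 returns to the first vertex.

**Shape 4** — `<polyline>` line segment, stroke `#ff00ff` → score (S490, F2350). Machine vertices: (128.582,35.727) → (71.068,144.829). Open path.

G21
G90
G00 X150.956 Y143.313
M4 S490
G1 X101.209 Y57.711 F2350
G00 X107.471 Y135.000
M4 S490
G1 X88.167 Y94.662 F2350
G1 X79.653 Y63.912
G1 X81.930 Y42.748
G00 X32.491 Y85.841
M4 S490
G1 X46.812 Y90.034 F2350
G1 X59.019 Y81.452
G1 X59.920 Y66.557
G1 X48.837 Y56.566
G1 X34.115 Y59.002
G1 X26.840 Y72.030
G1 X32.491 Y85.841
G00 X128.582 Y35.727
M4 S490
G1 X71.068 Y144.829 F2350
M5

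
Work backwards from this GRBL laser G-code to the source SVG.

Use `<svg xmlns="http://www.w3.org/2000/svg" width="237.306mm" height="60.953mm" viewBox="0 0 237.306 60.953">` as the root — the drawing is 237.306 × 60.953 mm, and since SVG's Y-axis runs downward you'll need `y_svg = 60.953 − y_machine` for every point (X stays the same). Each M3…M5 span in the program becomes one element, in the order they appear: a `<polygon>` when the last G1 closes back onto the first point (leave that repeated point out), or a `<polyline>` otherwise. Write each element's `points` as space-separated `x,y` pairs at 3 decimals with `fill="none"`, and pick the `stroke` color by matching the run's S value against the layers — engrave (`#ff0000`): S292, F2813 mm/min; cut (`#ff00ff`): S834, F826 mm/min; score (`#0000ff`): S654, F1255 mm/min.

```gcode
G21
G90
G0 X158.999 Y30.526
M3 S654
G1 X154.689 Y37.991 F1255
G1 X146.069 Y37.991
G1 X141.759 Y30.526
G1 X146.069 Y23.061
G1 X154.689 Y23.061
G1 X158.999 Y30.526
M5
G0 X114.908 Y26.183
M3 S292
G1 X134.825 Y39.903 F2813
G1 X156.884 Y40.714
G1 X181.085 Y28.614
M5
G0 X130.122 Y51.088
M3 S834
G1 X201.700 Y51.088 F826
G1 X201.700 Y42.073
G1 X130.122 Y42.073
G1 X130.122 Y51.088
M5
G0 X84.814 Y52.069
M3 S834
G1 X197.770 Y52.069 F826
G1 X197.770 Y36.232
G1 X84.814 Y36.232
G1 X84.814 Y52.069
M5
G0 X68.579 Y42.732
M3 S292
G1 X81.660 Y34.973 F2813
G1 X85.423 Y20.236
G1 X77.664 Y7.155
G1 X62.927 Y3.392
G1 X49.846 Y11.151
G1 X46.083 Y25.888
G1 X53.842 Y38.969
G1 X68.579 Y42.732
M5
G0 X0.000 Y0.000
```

y_svg = 60.953 − y_m.

[1] S654→`#0000ff` (score); closed run; points: 158.999,30.427 154.689,22.962 146.069,22.962 141.759,30.427 146.069,37.892 154.689,37.892

[2] S292→`#ff0000` (engrave); open run; points: 114.908,34.770 134.825,21.050 156.884,20.239 181.085,32.339

[3] S834→`#ff00ff` (cut); closed run; points: 130.122,9.865 201.700,9.865 201.700,18.880 130.122,18.880

[4] S834→`#ff00ff` (cut); closed run; points: 84.814,8.884 197.770,8.884 197.770,24.721 84.814,24.721

[5] S292→`#ff0000` (engrave); closed run; points: 68.579,18.221 81.660,25.980 85.423,40.717 77.664,53.798 62.927,57.561 49.846,49.802 46.083,35.065 53.842,21.984

<svg xmlns="http://www.w3.org/2000/svg" width="237.306mm" height="60.953mm" viewBox="0 0 237.306 60.953">
  <polygon points="158.999,30.427 154.689,22.962 146.069,22.962 141.759,30.427 146.069,37.892 154.689,37.892" fill="none" stroke="#0000ff"/>
  <polyline points="114.908,34.770 134.825,21.050 156.884,20.239 181.085,32.339" fill="none" stroke="#ff0000"/>
  <polygon points="130.122,9.865 201.700,9.865 201.700,18.880 130.122,18.880" fill="none" stroke="#ff00ff"/>
  <polygon points="84.814,8.884 197.770,8.884 197.770,24.721 84.814,24.721" fill="none" stroke="#ff00ff"/>
  <polygon points="68.579,18.221 81.660,25.980 85.423,40.717 77.664,53.798 62.927,57.561 49.846,49.802 46.083,35.065 53.842,21.984" fill="none" stroke="#ff0000"/>
</svg>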